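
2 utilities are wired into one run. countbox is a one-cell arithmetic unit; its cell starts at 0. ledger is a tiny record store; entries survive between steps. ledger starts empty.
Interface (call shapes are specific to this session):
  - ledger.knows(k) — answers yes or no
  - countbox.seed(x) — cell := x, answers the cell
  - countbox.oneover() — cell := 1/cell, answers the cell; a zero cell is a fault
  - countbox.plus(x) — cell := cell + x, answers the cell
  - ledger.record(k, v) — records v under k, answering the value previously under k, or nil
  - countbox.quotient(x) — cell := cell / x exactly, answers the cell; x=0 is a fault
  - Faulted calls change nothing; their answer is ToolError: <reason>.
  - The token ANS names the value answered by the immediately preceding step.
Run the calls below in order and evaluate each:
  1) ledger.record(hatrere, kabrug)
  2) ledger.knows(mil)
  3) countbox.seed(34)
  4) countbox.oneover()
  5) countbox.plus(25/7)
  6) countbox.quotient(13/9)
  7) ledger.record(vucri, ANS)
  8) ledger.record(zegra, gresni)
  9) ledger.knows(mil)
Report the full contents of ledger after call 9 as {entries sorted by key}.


Answer: {hatrere=kabrug, vucri=7713/3094, zegra=gresni}

Derivation:
Next I call ledger.record using k=hatrere, v=kabrug, → nil.
Calling ledger.knows using k=mil, giving no.
I run countbox.seed using x=34, and see 34.
I run countbox.oneover: 1/34.
I invoke countbox.plus using x=25/7, — result: 857/238.
I invoke countbox.quotient using x=13/9, and observe 7713/3094.
Using ledger.record using k=vucri, v=ANS, and observe nil.
Next I call ledger.record using k=zegra, v=gresni, giving nil.
I try ledger.knows using k=mil, and see no.


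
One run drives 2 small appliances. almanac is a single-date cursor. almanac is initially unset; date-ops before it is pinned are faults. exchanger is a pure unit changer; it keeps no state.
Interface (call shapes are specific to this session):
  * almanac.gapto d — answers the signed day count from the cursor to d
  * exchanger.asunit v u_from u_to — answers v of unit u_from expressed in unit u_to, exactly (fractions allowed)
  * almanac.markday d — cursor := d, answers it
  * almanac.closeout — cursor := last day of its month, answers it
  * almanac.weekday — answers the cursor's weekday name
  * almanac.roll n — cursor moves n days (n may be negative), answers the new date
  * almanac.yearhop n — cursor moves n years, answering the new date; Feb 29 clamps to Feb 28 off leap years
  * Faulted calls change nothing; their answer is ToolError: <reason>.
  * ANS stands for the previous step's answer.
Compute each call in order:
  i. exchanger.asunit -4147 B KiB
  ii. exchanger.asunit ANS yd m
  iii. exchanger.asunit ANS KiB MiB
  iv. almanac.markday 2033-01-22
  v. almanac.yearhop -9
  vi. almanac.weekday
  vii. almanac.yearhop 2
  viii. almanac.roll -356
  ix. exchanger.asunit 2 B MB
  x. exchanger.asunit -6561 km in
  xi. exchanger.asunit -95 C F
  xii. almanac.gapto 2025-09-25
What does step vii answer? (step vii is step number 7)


==> exchanger.asunit(v=-4147, u_from=B, u_to=KiB)
<== -4147/1024
==> exchanger.asunit(v=ANS, u_from=yd, u_to=m)
<== -4740021/1280000
==> exchanger.asunit(v=ANS, u_from=KiB, u_to=MiB)
<== -4740021/1310720000
==> almanac.markday(d=2033-01-22)
<== 2033-01-22
==> almanac.yearhop(n=-9)
<== 2024-01-22
==> almanac.weekday()
<== Monday
==> almanac.yearhop(n=2)
<== 2026-01-22
==> almanac.roll(n=-356)
<== 2025-01-31
==> exchanger.asunit(v=2, u_from=B, u_to=MB)
<== 1/500000
==> exchanger.asunit(v=-6561, u_from=km, u_to=in)
<== -32805000000/127
==> exchanger.asunit(v=-95, u_from=C, u_to=F)
<== -139
==> almanac.gapto(d=2025-09-25)
<== 237

Answer: 2026-01-22


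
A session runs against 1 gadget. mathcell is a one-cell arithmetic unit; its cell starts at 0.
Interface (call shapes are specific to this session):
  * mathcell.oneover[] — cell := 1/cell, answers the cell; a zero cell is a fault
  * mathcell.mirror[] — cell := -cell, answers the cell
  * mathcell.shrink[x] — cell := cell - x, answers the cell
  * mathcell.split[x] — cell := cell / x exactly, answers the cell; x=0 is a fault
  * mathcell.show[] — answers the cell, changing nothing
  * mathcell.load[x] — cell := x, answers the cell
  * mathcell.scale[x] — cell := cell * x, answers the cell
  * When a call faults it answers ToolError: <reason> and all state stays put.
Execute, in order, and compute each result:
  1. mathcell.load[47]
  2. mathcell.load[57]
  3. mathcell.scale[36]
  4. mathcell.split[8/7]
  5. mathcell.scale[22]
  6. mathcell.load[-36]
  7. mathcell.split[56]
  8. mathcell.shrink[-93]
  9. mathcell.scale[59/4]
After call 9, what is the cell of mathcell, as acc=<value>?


Answer: acc=76287/56

Derivation:
! load(x→47) ~> 47
! load(x→57) ~> 57
! scale(x→36) ~> 2052
! split(x→8/7) ~> 3591/2
! scale(x→22) ~> 39501
! load(x→-36) ~> -36
! split(x→56) ~> -9/14
! shrink(x→-93) ~> 1293/14
! scale(x→59/4) ~> 76287/56


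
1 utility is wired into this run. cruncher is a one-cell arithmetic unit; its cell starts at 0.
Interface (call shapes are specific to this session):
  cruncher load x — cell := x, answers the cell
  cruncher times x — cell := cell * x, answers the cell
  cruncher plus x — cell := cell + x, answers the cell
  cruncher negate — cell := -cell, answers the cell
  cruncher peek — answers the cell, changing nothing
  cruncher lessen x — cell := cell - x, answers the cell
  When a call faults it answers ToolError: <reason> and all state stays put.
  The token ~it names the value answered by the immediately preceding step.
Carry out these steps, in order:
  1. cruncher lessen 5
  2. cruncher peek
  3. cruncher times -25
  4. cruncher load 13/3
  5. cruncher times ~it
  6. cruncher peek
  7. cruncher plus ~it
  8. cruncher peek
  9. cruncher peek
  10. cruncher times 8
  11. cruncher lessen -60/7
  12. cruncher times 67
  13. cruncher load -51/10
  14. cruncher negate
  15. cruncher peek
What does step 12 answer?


Answer: 1304356/63

Derivation:
CALL cruncher lessen[x='5']
RET  -5
CALL cruncher peek[]
RET  -5
CALL cruncher times[x='-25']
RET  125
CALL cruncher load[x='13/3']
RET  13/3
CALL cruncher times[x='~it']
RET  169/9
CALL cruncher peek[]
RET  169/9
CALL cruncher plus[x='~it']
RET  338/9
CALL cruncher peek[]
RET  338/9
CALL cruncher peek[]
RET  338/9
CALL cruncher times[x='8']
RET  2704/9
CALL cruncher lessen[x='-60/7']
RET  19468/63
CALL cruncher times[x='67']
RET  1304356/63
CALL cruncher load[x='-51/10']
RET  -51/10
CALL cruncher negate[]
RET  51/10
CALL cruncher peek[]
RET  51/10


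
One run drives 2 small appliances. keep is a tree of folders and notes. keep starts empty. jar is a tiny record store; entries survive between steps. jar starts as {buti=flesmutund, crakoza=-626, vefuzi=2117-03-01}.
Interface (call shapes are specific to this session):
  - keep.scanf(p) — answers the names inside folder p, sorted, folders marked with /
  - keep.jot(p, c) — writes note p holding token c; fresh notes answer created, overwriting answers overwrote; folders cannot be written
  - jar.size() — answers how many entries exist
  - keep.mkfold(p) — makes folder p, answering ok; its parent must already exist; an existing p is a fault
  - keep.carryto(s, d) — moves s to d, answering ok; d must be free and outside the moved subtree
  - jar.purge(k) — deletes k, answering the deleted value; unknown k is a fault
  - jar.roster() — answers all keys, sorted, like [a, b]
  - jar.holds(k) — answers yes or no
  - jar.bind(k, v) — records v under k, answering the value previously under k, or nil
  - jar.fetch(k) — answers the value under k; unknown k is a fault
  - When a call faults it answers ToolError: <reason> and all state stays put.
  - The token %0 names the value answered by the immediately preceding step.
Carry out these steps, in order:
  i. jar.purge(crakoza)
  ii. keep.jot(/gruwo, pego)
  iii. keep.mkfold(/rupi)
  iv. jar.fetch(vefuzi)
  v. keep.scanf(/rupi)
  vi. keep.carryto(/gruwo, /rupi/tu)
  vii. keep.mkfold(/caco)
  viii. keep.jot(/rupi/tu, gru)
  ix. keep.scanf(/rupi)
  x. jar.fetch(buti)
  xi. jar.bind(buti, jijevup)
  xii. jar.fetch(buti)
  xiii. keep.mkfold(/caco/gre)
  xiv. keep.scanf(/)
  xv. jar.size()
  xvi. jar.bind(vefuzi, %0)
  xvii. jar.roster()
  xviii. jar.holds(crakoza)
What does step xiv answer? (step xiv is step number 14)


Answer: [caco/, rupi/]

Derivation:
>> jar.purge(k='crakoza')
<< -626
>> keep.jot(p='/gruwo', c='pego')
<< created
>> keep.mkfold(p='/rupi')
<< ok
>> jar.fetch(k='vefuzi')
<< 2117-03-01
>> keep.scanf(p='/rupi')
<< []
>> keep.carryto(s='/gruwo', d='/rupi/tu')
<< ok
>> keep.mkfold(p='/caco')
<< ok
>> keep.jot(p='/rupi/tu', c='gru')
<< overwrote
>> keep.scanf(p='/rupi')
<< [tu]
>> jar.fetch(k='buti')
<< flesmutund
>> jar.bind(k='buti', v='jijevup')
<< flesmutund
>> jar.fetch(k='buti')
<< jijevup
>> keep.mkfold(p='/caco/gre')
<< ok
>> keep.scanf(p='/')
<< [caco/, rupi/]
>> jar.size()
<< 2
>> jar.bind(k='vefuzi', v='%0')
<< 2117-03-01
>> jar.roster()
<< [buti, vefuzi]
>> jar.holds(k='crakoza')
<< no


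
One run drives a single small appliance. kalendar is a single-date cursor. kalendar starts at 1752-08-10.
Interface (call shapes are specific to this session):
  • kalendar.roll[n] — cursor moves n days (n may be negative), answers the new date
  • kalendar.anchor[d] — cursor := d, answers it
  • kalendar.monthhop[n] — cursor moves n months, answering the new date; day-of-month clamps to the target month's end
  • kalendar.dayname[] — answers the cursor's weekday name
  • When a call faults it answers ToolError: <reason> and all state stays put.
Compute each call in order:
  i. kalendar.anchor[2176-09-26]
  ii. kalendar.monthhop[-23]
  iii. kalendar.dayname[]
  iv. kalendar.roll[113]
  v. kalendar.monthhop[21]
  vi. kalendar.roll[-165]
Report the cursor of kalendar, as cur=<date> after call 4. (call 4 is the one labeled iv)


Answer: cur=2175-02-16

Derivation:
>> kalendar.anchor(d: 2176-09-26)
<< 2176-09-26
>> kalendar.monthhop(n: -23)
<< 2174-10-26
>> kalendar.dayname()
<< Wednesday
>> kalendar.roll(n: 113)
<< 2175-02-16
>> kalendar.monthhop(n: 21)
<< 2176-11-16
>> kalendar.roll(n: -165)
<< 2176-06-04


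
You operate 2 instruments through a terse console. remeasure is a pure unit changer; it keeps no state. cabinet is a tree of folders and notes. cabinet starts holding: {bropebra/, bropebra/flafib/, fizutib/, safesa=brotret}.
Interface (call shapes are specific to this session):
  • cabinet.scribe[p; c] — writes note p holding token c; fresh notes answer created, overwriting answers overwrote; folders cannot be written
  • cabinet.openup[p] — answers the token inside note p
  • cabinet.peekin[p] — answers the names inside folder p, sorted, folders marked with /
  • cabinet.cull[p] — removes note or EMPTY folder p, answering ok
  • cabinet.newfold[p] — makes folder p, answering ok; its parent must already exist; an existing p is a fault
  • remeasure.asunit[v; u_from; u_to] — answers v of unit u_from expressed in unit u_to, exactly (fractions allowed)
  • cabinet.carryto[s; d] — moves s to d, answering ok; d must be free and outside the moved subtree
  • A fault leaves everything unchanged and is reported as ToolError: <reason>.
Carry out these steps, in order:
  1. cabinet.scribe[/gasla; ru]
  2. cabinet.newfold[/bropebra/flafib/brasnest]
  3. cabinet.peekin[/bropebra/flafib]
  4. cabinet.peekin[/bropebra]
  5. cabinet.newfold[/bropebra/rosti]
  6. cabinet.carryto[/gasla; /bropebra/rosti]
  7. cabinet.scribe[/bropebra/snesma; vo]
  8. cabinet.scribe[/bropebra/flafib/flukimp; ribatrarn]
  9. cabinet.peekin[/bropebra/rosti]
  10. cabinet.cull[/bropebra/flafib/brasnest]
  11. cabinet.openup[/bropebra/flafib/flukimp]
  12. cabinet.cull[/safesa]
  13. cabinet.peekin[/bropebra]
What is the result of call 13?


Answer: [flafib/, rosti/, snesma]

Derivation:
% 1. cabinet.scribe(p='/gasla', c='ru') == created
% 2. cabinet.newfold(p='/bropebra/flafib/brasnest') == ok
% 3. cabinet.peekin(p='/bropebra/flafib') == [brasnest/]
% 4. cabinet.peekin(p='/bropebra') == [flafib/]
% 5. cabinet.newfold(p='/bropebra/rosti') == ok
% 6. cabinet.carryto(s='/gasla', d='/bropebra/rosti') == ToolError: exists
% 7. cabinet.scribe(p='/bropebra/snesma', c='vo') == created
% 8. cabinet.scribe(p='/bropebra/flafib/flukimp', c='ribatrarn') == created
% 9. cabinet.peekin(p='/bropebra/rosti') == []
% 10. cabinet.cull(p='/bropebra/flafib/brasnest') == ok
% 11. cabinet.openup(p='/bropebra/flafib/flukimp') == ribatrarn
% 12. cabinet.cull(p='/safesa') == ok
% 13. cabinet.peekin(p='/bropebra') == [flafib/, rosti/, snesma]


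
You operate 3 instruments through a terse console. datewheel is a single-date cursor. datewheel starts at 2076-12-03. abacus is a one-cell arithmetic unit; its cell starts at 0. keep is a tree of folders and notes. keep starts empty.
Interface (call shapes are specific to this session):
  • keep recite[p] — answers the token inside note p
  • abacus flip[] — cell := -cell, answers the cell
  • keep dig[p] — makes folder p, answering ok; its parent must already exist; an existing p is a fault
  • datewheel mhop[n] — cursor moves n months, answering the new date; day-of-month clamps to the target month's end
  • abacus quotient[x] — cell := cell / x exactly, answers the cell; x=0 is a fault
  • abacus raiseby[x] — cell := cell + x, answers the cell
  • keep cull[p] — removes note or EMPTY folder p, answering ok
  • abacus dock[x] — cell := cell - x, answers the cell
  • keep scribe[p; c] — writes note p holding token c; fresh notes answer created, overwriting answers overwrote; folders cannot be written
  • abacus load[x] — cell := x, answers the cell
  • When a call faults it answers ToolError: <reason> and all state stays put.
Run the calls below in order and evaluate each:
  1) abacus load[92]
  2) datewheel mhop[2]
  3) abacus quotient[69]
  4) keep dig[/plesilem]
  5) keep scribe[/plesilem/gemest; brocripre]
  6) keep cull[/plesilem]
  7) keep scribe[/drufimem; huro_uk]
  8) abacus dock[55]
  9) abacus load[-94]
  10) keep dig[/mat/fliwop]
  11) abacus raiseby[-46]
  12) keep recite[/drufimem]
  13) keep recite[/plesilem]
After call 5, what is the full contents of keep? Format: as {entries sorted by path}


Answer: {plesilem/, plesilem/gemest=brocripre}

Derivation:
>>> abacus load x=92
= 92
>>> datewheel mhop n=2
= 2077-02-03
>>> abacus quotient x=69
= 4/3
>>> keep dig p=/plesilem
= ok
>>> keep scribe p=/plesilem/gemest c=brocripre
= created
>>> keep cull p=/plesilem
= ToolError: not empty
>>> keep scribe p=/drufimem c=huro_uk
= created
>>> abacus dock x=55
= -161/3
>>> abacus load x=-94
= -94
>>> keep dig p=/mat/fliwop
= ToolError: no parent
>>> abacus raiseby x=-46
= -140
>>> keep recite p=/drufimem
= huro_uk
>>> keep recite p=/plesilem
= ToolError: is a directory


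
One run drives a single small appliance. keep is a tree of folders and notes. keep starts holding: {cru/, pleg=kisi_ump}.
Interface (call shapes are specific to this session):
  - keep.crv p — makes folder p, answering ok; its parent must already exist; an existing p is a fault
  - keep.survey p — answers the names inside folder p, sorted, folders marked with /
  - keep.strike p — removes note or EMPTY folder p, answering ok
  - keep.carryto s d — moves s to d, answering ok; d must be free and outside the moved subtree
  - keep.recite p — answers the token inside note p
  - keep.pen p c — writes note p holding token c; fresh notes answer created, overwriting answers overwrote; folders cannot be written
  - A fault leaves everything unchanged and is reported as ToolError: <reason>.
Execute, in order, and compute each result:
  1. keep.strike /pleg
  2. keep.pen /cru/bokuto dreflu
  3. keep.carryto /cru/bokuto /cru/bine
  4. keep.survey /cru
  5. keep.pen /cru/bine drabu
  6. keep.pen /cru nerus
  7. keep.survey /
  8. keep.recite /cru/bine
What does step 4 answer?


Answer: [bine]

Derivation:
> strike /pleg
  ok
> pen /cru/bokuto dreflu
  created
> carryto /cru/bokuto /cru/bine
  ok
> survey /cru
  [bine]
> pen /cru/bine drabu
  overwrote
> pen /cru nerus
  ToolError: is a directory
> survey /
  [cru/]
> recite /cru/bine
  drabu


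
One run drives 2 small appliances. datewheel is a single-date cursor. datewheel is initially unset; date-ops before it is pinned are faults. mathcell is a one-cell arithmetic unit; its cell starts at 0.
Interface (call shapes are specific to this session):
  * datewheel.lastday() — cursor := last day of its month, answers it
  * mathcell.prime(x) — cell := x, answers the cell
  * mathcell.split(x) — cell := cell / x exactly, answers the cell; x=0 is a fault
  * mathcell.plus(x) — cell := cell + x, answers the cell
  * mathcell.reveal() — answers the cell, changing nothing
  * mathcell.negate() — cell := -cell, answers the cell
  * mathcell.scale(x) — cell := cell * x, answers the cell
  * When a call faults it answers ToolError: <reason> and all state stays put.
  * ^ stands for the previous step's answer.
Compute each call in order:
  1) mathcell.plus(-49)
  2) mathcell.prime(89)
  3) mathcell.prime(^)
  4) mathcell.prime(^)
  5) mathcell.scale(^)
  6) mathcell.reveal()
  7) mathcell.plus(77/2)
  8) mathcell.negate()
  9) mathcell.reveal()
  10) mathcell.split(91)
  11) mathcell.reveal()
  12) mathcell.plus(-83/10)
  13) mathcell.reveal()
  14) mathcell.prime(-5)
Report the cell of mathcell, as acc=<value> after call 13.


Answer: acc=-43574/455

Derivation:
// plus(x→-49) : -49
// prime(x→89) : 89
// prime(x→^) : 89
// prime(x→^) : 89
// scale(x→^) : 7921
// reveal() : 7921
// plus(x→77/2) : 15919/2
// negate() : -15919/2
// reveal() : -15919/2
// split(x→91) : -15919/182
// reveal() : -15919/182
// plus(x→-83/10) : -43574/455
// reveal() : -43574/455
// prime(x→-5) : -5


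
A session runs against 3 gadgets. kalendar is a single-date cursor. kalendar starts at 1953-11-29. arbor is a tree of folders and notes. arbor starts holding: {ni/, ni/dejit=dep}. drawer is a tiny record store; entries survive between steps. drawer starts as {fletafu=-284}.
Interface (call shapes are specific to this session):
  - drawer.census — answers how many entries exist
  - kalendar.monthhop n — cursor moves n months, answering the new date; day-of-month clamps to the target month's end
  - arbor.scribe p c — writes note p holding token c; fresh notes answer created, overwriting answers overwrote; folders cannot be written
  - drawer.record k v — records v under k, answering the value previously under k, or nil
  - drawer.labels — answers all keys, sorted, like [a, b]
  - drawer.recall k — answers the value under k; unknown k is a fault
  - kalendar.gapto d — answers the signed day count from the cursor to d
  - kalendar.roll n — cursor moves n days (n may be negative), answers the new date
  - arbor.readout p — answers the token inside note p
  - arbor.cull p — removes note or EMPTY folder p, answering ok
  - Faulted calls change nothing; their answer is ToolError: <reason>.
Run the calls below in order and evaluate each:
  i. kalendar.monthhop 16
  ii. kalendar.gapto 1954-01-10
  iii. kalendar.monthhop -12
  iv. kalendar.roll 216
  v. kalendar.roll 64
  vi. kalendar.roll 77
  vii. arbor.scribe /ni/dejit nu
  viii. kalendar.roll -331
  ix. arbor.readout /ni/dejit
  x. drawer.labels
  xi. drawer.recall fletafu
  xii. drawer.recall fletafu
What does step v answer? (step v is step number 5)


Answer: 1955-01-03

Derivation:
! kalendar.monthhop(16) ~> 1955-03-29
! kalendar.gapto(1954-01-10) ~> -443
! kalendar.monthhop(-12) ~> 1954-03-29
! kalendar.roll(216) ~> 1954-10-31
! kalendar.roll(64) ~> 1955-01-03
! kalendar.roll(77) ~> 1955-03-21
! arbor.scribe(/ni/dejit, nu) ~> overwrote
! kalendar.roll(-331) ~> 1954-04-24
! arbor.readout(/ni/dejit) ~> nu
! drawer.labels() ~> [fletafu]
! drawer.recall(fletafu) ~> -284
! drawer.recall(fletafu) ~> -284


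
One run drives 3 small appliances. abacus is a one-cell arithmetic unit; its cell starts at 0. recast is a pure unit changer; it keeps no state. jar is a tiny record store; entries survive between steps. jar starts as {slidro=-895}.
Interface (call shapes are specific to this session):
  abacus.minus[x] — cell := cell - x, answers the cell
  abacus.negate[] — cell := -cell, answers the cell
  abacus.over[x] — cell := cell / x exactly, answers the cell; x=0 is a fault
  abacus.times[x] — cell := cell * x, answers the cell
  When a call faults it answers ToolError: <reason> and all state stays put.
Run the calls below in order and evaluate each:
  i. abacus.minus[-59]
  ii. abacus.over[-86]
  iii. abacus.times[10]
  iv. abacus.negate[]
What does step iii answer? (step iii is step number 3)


Answer: -295/43

Derivation:
% 1. abacus.minus(x→-59) -> 59
% 2. abacus.over(x→-86) -> -59/86
% 3. abacus.times(x→10) -> -295/43
% 4. abacus.negate() -> 295/43


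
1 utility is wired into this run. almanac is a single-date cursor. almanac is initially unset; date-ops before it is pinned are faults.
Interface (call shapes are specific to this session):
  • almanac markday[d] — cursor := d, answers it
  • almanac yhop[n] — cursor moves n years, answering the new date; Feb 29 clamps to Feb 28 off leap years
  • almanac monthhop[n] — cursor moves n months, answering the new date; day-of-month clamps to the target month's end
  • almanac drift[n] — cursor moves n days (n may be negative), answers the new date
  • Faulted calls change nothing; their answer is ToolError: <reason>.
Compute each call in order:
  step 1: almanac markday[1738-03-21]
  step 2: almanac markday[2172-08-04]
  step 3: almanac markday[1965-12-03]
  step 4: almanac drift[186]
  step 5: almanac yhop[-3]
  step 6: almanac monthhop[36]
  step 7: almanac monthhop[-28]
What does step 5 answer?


Answer: 1963-06-07

Derivation:
[in] almanac markday d: 1738-03-21
  1738-03-21
[in] almanac markday d: 2172-08-04
  2172-08-04
[in] almanac markday d: 1965-12-03
  1965-12-03
[in] almanac drift n: 186
  1966-06-07
[in] almanac yhop n: -3
  1963-06-07
[in] almanac monthhop n: 36
  1966-06-07
[in] almanac monthhop n: -28
  1964-02-07


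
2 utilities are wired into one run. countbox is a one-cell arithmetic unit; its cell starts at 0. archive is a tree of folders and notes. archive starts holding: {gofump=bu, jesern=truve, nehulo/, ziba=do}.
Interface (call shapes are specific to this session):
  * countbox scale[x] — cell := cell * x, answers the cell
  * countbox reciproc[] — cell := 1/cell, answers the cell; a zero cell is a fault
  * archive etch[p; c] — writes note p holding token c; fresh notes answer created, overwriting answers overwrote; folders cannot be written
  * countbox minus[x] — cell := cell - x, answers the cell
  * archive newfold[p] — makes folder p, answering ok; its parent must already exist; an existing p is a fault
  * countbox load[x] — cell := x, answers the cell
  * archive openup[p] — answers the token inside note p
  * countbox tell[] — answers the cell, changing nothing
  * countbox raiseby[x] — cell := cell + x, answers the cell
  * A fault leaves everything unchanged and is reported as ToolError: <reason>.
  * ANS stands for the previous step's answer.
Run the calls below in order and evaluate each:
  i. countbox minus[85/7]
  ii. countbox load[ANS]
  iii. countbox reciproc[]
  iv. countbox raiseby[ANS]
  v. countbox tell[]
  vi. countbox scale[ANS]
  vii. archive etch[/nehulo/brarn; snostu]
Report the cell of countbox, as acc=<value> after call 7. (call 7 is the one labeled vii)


Answer: acc=196/7225

Derivation:
% countbox minus x='85/7'
= -85/7
% countbox load x='ANS'
= -85/7
% countbox reciproc
= -7/85
% countbox raiseby x='ANS'
= -14/85
% countbox tell
= -14/85
% countbox scale x='ANS'
= 196/7225
% archive etch p='/nehulo/brarn' c='snostu'
= created


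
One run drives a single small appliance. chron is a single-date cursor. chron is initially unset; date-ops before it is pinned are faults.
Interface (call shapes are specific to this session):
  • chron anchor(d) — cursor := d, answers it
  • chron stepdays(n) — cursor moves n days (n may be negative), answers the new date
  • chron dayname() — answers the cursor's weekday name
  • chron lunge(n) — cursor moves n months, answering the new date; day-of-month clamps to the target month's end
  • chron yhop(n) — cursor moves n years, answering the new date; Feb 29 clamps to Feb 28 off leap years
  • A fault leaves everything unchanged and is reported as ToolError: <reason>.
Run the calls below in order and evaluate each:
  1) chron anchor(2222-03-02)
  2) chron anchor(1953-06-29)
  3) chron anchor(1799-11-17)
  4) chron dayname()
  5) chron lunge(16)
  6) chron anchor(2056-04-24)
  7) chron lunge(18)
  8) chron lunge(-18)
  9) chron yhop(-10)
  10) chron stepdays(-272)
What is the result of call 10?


CALL chron anchor[d: 2222-03-02]
RET  2222-03-02
CALL chron anchor[d: 1953-06-29]
RET  1953-06-29
CALL chron anchor[d: 1799-11-17]
RET  1799-11-17
CALL chron dayname[]
RET  Sunday
CALL chron lunge[n: 16]
RET  1801-03-17
CALL chron anchor[d: 2056-04-24]
RET  2056-04-24
CALL chron lunge[n: 18]
RET  2057-10-24
CALL chron lunge[n: -18]
RET  2056-04-24
CALL chron yhop[n: -10]
RET  2046-04-24
CALL chron stepdays[n: -272]
RET  2045-07-26

Answer: 2045-07-26


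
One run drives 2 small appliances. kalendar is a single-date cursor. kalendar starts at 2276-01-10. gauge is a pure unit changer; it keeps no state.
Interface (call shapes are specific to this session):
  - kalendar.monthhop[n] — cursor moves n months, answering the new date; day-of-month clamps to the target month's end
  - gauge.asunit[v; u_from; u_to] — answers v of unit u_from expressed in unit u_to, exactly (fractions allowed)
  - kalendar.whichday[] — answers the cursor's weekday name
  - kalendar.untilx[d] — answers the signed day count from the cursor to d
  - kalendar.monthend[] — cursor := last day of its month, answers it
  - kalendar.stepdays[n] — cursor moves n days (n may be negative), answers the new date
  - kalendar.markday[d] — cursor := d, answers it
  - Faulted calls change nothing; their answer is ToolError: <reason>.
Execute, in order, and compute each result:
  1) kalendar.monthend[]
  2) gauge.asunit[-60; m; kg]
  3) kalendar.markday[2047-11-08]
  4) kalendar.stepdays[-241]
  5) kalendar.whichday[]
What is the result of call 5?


% monthend() -> 2276-01-31
% asunit(v: -60, u_from: m, u_to: kg) -> ToolError: incompatible units
% markday(d: 2047-11-08) -> 2047-11-08
% stepdays(n: -241) -> 2047-03-12
% whichday() -> Tuesday

Answer: Tuesday


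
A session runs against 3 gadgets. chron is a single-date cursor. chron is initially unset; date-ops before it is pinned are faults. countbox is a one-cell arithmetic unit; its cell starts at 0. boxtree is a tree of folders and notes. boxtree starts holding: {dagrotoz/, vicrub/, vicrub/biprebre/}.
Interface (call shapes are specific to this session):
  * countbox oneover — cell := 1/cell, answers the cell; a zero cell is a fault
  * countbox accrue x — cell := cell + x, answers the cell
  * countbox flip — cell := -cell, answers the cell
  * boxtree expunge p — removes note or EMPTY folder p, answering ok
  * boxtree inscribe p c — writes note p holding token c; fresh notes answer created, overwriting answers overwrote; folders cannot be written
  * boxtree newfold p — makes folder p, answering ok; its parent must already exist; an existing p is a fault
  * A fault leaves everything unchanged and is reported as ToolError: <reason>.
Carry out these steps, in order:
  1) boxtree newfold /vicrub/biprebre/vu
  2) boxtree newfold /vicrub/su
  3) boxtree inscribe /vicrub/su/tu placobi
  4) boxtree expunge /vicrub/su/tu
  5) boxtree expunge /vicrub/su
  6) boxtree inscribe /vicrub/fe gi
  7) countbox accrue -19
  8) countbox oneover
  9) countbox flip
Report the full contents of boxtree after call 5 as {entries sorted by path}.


Answer: {dagrotoz/, vicrub/, vicrub/biprebre/, vicrub/biprebre/vu/}

Derivation:
// boxtree newfold(p: /vicrub/biprebre/vu) -> ok
// boxtree newfold(p: /vicrub/su) -> ok
// boxtree inscribe(p: /vicrub/su/tu, c: placobi) -> created
// boxtree expunge(p: /vicrub/su/tu) -> ok
// boxtree expunge(p: /vicrub/su) -> ok
// boxtree inscribe(p: /vicrub/fe, c: gi) -> created
// countbox accrue(x: -19) -> -19
// countbox oneover() -> -1/19
// countbox flip() -> 1/19


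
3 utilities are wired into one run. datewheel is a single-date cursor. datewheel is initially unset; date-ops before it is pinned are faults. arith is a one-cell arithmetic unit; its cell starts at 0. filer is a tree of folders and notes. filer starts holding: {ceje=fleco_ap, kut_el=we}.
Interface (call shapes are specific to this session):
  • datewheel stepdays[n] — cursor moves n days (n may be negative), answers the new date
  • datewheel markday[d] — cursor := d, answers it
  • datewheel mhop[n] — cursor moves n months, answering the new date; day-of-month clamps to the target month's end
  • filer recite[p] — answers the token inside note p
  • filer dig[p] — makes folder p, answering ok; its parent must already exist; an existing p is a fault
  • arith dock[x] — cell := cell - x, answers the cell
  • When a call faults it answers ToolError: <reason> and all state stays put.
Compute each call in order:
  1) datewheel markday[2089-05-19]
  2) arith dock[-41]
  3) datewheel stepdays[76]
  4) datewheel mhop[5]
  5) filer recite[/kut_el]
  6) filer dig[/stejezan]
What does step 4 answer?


Answer: 2090-01-03

Derivation:
Using datewheel markday with d: 2089-05-19: 2089-05-19.
I call arith dock with x: -41, → 41.
I run datewheel stepdays with n: 76, which returns 2089-08-03.
I use datewheel mhop with n: 5, — result: 2090-01-03.
I use filer recite with p: /kut_el, which returns we.
I try filer dig with p: /stejezan, and see ok.


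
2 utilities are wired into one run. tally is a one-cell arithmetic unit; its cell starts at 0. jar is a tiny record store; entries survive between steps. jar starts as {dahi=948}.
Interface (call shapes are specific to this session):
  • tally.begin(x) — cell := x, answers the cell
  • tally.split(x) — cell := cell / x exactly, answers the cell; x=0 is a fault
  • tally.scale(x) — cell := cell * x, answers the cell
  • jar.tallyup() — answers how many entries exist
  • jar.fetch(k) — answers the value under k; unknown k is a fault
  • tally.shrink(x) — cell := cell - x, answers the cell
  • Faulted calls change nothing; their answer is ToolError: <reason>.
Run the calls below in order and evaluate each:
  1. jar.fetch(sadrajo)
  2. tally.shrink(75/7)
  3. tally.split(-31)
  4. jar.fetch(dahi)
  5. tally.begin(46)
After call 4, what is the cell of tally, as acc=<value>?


> fetch k=sadrajo
= ToolError: no such key sadrajo
> shrink x=75/7
= -75/7
> split x=-31
= 75/217
> fetch k=dahi
= 948
> begin x=46
= 46

Answer: acc=75/217


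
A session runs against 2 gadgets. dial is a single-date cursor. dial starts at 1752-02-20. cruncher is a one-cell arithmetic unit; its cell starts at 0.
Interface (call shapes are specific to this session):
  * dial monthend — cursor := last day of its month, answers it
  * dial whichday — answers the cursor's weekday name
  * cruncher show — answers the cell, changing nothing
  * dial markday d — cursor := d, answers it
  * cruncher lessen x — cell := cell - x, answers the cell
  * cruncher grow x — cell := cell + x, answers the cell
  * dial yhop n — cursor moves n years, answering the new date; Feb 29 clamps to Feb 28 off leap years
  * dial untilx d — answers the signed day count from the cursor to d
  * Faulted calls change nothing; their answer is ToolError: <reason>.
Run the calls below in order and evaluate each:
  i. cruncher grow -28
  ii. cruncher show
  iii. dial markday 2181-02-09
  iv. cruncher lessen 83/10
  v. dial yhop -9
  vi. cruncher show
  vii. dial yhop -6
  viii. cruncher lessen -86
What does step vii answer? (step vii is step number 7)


Answer: 2166-02-09

Derivation:
-> cruncher grow(-28)
<- -28
-> cruncher show()
<- -28
-> dial markday(2181-02-09)
<- 2181-02-09
-> cruncher lessen(83/10)
<- -363/10
-> dial yhop(-9)
<- 2172-02-09
-> cruncher show()
<- -363/10
-> dial yhop(-6)
<- 2166-02-09
-> cruncher lessen(-86)
<- 497/10


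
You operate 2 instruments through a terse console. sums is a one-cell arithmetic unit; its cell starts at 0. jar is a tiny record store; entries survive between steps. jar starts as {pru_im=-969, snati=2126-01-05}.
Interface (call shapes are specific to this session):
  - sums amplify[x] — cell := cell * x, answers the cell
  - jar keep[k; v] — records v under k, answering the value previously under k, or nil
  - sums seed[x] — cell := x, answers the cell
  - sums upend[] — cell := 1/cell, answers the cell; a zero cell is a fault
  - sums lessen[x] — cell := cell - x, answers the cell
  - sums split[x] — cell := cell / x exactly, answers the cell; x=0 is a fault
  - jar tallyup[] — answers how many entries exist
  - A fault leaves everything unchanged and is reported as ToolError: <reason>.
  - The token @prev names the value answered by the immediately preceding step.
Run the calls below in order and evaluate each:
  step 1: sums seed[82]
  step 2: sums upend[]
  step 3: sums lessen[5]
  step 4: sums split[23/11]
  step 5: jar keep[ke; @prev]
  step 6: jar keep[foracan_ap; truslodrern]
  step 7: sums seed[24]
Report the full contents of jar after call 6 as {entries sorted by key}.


Answer: {foracan_ap=truslodrern, ke=-4499/1886, pru_im=-969, snati=2126-01-05}

Derivation:
==> sums seed(x=82)
<== 82
==> sums upend()
<== 1/82
==> sums lessen(x=5)
<== -409/82
==> sums split(x=23/11)
<== -4499/1886
==> jar keep(k=ke, v=@prev)
<== nil
==> jar keep(k=foracan_ap, v=truslodrern)
<== nil
==> sums seed(x=24)
<== 24


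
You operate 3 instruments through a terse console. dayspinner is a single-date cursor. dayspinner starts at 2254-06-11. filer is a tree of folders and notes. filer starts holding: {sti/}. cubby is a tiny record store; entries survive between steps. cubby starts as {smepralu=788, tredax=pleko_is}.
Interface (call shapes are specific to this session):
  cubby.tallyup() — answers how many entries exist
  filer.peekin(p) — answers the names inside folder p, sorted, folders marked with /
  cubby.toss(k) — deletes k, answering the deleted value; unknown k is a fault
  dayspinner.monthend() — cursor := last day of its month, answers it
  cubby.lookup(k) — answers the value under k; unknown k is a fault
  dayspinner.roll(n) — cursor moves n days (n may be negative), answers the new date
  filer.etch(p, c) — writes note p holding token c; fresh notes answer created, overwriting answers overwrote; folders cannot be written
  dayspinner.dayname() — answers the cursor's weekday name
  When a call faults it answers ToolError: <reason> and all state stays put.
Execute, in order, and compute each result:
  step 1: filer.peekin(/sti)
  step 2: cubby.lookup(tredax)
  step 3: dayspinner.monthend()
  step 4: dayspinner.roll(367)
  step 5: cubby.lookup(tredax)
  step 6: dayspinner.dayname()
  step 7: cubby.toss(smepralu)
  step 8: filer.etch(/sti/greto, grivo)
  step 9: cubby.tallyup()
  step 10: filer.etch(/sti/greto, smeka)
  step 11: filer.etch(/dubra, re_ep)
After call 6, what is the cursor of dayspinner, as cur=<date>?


Answer: cur=2255-07-02

Derivation:
Invoking filer.peekin using /sti: [].
Then cubby.lookup using tredax, and get pleko_is.
I call dayspinner.monthend(): 2254-06-30.
I call dayspinner.roll using 367, yielding 2255-07-02.
Invoking cubby.lookup using tredax, → pleko_is.
I try dayspinner.dayname: Monday.
I invoke cubby.toss using smepralu, giving 788.
I use filer.etch using /sti/greto, grivo: created.
Invoking cubby.tallyup: 1.
Then filer.etch using /sti/greto, smeka, and see overwrote.
Then filer.etch using /dubra, re_ep, giving created.


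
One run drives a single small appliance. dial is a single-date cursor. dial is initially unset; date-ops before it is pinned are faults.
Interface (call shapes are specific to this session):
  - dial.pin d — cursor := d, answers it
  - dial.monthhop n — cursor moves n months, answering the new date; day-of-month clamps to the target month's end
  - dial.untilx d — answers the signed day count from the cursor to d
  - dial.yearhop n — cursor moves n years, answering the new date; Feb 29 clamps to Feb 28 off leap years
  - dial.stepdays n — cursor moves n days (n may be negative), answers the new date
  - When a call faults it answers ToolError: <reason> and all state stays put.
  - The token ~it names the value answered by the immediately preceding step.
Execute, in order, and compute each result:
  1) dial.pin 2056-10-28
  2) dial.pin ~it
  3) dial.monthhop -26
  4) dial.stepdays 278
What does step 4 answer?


Answer: 2055-06-02

Derivation:
> dial.pin d='2056-10-28'
[out] 2056-10-28
> dial.pin d='~it'
[out] 2056-10-28
> dial.monthhop n='-26'
[out] 2054-08-28
> dial.stepdays n='278'
[out] 2055-06-02


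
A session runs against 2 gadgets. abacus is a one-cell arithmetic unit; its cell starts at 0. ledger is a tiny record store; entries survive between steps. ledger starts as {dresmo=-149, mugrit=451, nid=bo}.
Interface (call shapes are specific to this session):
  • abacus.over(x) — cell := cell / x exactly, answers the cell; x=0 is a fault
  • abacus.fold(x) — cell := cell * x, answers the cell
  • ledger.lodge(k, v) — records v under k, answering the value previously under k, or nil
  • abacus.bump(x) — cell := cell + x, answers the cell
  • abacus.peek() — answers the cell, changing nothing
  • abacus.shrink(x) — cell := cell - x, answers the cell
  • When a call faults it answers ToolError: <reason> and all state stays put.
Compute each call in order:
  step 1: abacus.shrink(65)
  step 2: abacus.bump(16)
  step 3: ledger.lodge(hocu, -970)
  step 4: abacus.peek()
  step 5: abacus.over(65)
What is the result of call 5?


-> abacus.shrink(x='65')
<- -65
-> abacus.bump(x='16')
<- -49
-> ledger.lodge(k='hocu', v='-970')
<- nil
-> abacus.peek()
<- -49
-> abacus.over(x='65')
<- -49/65

Answer: -49/65


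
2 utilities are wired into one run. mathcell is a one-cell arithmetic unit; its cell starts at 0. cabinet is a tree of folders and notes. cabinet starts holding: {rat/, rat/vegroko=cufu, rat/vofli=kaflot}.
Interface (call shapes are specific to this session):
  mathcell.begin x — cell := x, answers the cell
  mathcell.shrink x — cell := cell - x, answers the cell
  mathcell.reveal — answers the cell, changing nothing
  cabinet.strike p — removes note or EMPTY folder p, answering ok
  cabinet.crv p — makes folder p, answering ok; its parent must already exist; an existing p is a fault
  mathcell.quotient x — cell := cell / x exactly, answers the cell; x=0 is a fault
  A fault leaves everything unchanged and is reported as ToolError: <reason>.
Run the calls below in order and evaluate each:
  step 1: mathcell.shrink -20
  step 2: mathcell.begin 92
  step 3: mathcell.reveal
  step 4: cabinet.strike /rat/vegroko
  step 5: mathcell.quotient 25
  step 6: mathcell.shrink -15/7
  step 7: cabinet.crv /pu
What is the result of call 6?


$ shrink x='-20'
  20
$ begin x='92'
  92
$ reveal
  92
$ strike p='/rat/vegroko'
  ok
$ quotient x='25'
  92/25
$ shrink x='-15/7'
  1019/175
$ crv p='/pu'
  ok

Answer: 1019/175


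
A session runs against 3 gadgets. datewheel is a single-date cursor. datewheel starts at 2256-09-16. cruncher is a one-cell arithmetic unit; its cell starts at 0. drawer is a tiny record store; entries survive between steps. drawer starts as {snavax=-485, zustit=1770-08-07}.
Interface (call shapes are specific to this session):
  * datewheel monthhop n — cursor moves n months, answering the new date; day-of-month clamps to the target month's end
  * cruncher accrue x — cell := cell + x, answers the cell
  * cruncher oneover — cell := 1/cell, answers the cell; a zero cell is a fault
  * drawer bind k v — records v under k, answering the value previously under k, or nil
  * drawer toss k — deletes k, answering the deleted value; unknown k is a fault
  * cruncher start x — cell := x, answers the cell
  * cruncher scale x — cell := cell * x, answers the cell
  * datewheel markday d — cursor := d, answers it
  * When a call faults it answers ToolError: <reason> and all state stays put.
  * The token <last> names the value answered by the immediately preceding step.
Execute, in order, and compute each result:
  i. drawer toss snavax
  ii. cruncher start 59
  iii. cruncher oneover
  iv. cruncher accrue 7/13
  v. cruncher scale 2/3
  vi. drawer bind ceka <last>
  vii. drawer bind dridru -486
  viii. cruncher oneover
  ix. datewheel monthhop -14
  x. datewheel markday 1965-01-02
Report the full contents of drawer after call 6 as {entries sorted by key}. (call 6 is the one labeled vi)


Answer: {ceka=284/767, zustit=1770-08-07}

Derivation:
Act: drawer toss[k→snavax]
Obs: -485
Act: cruncher start[x→59]
Obs: 59
Act: cruncher oneover[]
Obs: 1/59
Act: cruncher accrue[x→7/13]
Obs: 426/767
Act: cruncher scale[x→2/3]
Obs: 284/767
Act: drawer bind[k→ceka; v→<last>]
Obs: nil
Act: drawer bind[k→dridru; v→-486]
Obs: nil
Act: cruncher oneover[]
Obs: 767/284
Act: datewheel monthhop[n→-14]
Obs: 2255-07-16
Act: datewheel markday[d→1965-01-02]
Obs: 1965-01-02
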